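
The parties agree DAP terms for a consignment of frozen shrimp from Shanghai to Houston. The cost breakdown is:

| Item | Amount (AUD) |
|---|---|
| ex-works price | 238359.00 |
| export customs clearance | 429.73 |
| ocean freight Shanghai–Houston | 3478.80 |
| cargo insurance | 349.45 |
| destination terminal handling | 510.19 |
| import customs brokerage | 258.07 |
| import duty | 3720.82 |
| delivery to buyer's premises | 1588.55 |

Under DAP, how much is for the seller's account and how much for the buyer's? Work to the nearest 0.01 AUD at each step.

DAP: the seller bears all costs to the named destination except import duty and clearance.
Seller's account: goods 238359.00 + export clearance 429.73 + freight 3478.80 + insurance 349.45 + destination terminal 510.19 + delivery 1588.55 = 244715.72
Buyer's account: brokerage 258.07 + duty 3720.82 = 3978.89

Seller: AUD 244715.72; buyer: AUD 3978.89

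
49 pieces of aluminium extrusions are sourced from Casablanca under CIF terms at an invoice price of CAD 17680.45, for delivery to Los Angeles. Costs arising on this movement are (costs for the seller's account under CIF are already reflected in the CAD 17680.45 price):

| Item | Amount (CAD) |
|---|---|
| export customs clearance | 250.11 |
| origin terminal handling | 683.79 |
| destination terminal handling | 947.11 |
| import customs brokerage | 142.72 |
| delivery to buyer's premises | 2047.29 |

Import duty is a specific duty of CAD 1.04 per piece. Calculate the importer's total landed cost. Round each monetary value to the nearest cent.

CIF: the seller pays costs through ocean freight and marine insurance to the destination port.
Already in the invoice (seller's account under CIF): export clearance, origin terminal — exclude.
The CIF price already equals the CIF value: 17680.45
Import duty = 49 × 1.04 = 50.96
Buyer bears: destination terminal 947.11 + brokerage 142.72 + delivery 2047.29 + duty 50.96 = 3188.08
Landed cost = invoice 17680.45 + 3188.08 = 20868.53

Total landed cost: CAD 20868.53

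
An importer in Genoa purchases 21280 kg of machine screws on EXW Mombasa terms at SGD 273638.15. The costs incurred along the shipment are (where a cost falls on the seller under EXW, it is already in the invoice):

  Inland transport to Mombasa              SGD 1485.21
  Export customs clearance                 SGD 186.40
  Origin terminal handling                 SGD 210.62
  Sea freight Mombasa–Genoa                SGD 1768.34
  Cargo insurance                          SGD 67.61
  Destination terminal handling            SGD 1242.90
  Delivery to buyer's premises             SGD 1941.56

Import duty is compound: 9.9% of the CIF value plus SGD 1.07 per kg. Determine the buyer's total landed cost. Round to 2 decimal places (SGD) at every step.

EXW: the seller makes goods available at their premises; the buyer bears all onward costs.
CIF value = EXW price + inland to port + export clearance + origin terminal + freight + insurance = 273638.15 + 1485.21 + 186.40 + 210.62 + 1768.34 + 67.61 = 277356.33
Ad valorem component: 277356.33 × 9.9% = 27458.28
Specific component: 21280 × 1.07 = 22769.60
Import duty = 27458.28 + 22769.60 = 50227.88
Buyer bears: inland to port 1485.21 + export clearance 186.40 + origin terminal 210.62 + freight 1768.34 + insurance 67.61 + destination terminal 1242.90 + delivery 1941.56 + duty 50227.88 = 57130.52
Landed cost = invoice 273638.15 + 57130.52 = 330768.67

Total landed cost: SGD 330768.67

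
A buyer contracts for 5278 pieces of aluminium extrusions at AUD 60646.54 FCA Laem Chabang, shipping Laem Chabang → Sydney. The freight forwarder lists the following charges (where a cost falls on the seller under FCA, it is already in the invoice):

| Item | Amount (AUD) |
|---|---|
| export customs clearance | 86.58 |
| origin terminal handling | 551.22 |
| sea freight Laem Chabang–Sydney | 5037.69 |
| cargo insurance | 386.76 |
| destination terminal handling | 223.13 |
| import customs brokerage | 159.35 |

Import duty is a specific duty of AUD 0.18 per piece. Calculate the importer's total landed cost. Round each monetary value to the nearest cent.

FCA: the seller delivers export-cleared goods to the carrier; the buyer bears costs from that point.
Already in the invoice (seller's account under FCA): export clearance — exclude.
CIF value = FCA price + origin terminal + freight + insurance = 60646.54 + 551.22 + 5037.69 + 386.76 = 66622.21
Import duty = 5278 × 0.18 = 950.04
Buyer bears: origin terminal 551.22 + freight 5037.69 + insurance 386.76 + destination terminal 223.13 + brokerage 159.35 + duty 950.04 = 7308.19
Landed cost = invoice 60646.54 + 7308.19 = 67954.73

Total landed cost: AUD 67954.73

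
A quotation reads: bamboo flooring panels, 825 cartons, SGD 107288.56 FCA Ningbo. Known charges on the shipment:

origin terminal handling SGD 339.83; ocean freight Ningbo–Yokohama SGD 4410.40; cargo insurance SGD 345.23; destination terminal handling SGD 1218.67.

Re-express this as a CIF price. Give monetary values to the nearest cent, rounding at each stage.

CIF price: SGD 112384.02

Not relevant to the conversion: destination terminal — on the buyer under both terms; not part of either seller's price.
From FCA to CIF, the seller additionally bears: origin terminal, freight, insurance.
CIF price = 107288.56 + 339.83 + 4410.40 + 345.23 = 112384.02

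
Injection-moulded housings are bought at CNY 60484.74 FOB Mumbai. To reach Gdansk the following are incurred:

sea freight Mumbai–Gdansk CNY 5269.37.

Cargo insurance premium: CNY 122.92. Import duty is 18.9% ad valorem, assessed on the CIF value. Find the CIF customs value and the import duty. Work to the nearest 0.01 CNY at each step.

CIF value: CNY 65877.03; import duty: CNY 12450.76

CIF = FOB price + freight + insurance
CIF = 60484.74 + 5269.37 + 122.92 = 65877.03
Import duty = 65877.03 × 18.9% = 12450.76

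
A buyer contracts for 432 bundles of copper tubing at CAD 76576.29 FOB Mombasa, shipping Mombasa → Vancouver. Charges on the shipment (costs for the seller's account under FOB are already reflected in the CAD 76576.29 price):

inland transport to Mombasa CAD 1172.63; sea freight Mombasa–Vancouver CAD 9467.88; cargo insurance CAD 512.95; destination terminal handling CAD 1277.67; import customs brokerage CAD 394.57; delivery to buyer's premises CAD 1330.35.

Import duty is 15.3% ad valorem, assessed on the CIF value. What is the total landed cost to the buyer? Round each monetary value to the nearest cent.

Total landed cost: CAD 102802.95

FOB: the seller bears costs until goods are on board at the origin port; the buyer bears freight, insurance and all costs thereafter.
Already in the invoice (seller's account under FOB): inland to port — exclude.
CIF value = FOB price + freight + insurance = 76576.29 + 9467.88 + 512.95 = 86557.12
Import duty = 86557.12 × 15.3% = 13243.24
Buyer bears: freight 9467.88 + insurance 512.95 + destination terminal 1277.67 + brokerage 394.57 + delivery 1330.35 + duty 13243.24 = 26226.66
Landed cost = invoice 76576.29 + 26226.66 = 102802.95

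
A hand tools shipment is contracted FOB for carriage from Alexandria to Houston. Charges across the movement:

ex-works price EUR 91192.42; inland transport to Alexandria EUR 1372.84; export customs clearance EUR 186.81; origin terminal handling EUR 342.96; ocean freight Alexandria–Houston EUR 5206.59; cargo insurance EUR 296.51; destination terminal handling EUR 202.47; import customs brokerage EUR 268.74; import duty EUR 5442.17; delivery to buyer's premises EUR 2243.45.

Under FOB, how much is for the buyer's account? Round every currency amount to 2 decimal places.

FOB: the seller bears costs until goods are on board at the origin port; the buyer bears freight, insurance and all costs thereafter.
Seller's account: goods 91192.42 + inland to port 1372.84 + export clearance 186.81 + origin terminal 342.96 = 93095.03
Buyer's account: freight 5206.59 + insurance 296.51 + destination terminal 202.47 + brokerage 268.74 + duty 5442.17 + delivery 2243.45 = 13659.93

Buyer's account: EUR 13659.93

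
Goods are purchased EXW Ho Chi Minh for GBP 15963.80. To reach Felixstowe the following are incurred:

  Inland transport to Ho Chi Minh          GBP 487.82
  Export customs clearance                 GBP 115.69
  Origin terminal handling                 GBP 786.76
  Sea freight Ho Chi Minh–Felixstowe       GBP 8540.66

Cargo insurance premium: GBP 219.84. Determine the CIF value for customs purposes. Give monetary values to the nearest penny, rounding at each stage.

CIF value: GBP 26114.57

CIF = EXW price + pre-shipment costs + freight + insurance
CIF = 15963.80 + 487.82 + 115.69 + 786.76 + 8540.66 + 219.84 = 26114.57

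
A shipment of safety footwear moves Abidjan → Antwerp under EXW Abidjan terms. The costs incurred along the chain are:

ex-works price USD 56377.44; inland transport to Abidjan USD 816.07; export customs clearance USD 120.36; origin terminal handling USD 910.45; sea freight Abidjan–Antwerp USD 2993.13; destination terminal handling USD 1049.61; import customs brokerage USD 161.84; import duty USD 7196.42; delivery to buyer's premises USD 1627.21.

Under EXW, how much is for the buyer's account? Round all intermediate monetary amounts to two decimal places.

Buyer's account: USD 14875.09

EXW: the seller makes goods available at their premises; the buyer bears all onward costs.
Seller's account: goods 56377.44 = 56377.44
Buyer's account: inland to port 816.07 + export clearance 120.36 + origin terminal 910.45 + freight 2993.13 + destination terminal 1049.61 + brokerage 161.84 + duty 7196.42 + delivery 1627.21 = 14875.09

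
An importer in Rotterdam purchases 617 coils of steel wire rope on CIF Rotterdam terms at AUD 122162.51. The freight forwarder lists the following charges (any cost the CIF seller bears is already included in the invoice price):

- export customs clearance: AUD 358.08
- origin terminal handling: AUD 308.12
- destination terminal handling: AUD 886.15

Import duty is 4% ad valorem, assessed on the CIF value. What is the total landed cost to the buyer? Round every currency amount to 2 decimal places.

CIF: the seller pays costs through ocean freight and marine insurance to the destination port.
Already in the invoice (seller's account under CIF): export clearance, origin terminal — exclude.
The CIF price already equals the CIF value: 122162.51
Import duty = 122162.51 × 4% = 4886.50
Buyer bears: destination terminal 886.15 + duty 4886.50 = 5772.65
Landed cost = invoice 122162.51 + 5772.65 = 127935.16

Total landed cost: AUD 127935.16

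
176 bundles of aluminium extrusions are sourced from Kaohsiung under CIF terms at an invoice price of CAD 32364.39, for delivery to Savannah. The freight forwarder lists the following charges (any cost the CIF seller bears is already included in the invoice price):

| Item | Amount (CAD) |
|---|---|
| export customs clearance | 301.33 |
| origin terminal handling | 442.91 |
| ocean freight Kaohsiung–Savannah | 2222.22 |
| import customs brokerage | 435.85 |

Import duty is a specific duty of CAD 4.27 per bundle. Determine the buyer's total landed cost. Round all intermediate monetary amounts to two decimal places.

Total landed cost: CAD 33551.76

CIF: the seller pays costs through ocean freight and marine insurance to the destination port.
Already in the invoice (seller's account under CIF): export clearance, origin terminal, freight — exclude.
The CIF price already equals the CIF value: 32364.39
Import duty = 176 × 4.27 = 751.52
Buyer bears: brokerage 435.85 + duty 751.52 = 1187.37
Landed cost = invoice 32364.39 + 1187.37 = 33551.76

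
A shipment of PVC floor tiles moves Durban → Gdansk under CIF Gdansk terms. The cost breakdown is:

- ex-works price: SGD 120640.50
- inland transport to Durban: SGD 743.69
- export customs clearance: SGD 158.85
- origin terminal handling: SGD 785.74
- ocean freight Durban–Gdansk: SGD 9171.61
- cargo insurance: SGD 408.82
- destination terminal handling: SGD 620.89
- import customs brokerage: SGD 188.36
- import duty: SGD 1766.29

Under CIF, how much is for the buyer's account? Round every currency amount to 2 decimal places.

Buyer's account: SGD 2575.54

CIF: the seller pays costs through ocean freight and marine insurance to the destination port.
Seller's account: goods 120640.50 + inland to port 743.69 + export clearance 158.85 + origin terminal 785.74 + freight 9171.61 + insurance 408.82 = 131909.21
Buyer's account: destination terminal 620.89 + brokerage 188.36 + duty 1766.29 = 2575.54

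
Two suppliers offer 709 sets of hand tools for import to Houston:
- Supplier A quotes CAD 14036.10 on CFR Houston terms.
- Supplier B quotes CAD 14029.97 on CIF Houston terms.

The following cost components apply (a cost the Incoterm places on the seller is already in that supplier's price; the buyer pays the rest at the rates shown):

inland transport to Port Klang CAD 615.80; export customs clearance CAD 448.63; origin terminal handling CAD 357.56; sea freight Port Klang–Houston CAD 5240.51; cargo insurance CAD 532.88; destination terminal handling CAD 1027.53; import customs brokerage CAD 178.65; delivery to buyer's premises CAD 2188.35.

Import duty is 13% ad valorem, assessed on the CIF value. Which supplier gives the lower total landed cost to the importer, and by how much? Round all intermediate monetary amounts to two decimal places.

Supplier B is cheaper by CAD 609.08

Supplier A (CFR):
CIF value = CFR price + insurance = 14036.10 + 532.88 = 14568.98
Import duty = 14568.98 × 13% = 1893.97
Buyer bears (A): 532.88 + 1027.53 + 178.65 + 2188.35 = 3927.41
Landed cost (A) = invoice 14036.10 + 3927.41 + duty 1893.97 = 19857.48
Supplier B (CIF):
The CIF price already equals the CIF value: 14029.97
Import duty = 14029.97 × 13% = 1823.90
Buyer bears (B): 1027.53 + 178.65 + 2188.35 = 3394.53
Landed cost (B) = invoice 14029.97 + 3394.53 + duty 1823.90 = 19248.40
Difference = |19857.48 − 19248.40| = 609.08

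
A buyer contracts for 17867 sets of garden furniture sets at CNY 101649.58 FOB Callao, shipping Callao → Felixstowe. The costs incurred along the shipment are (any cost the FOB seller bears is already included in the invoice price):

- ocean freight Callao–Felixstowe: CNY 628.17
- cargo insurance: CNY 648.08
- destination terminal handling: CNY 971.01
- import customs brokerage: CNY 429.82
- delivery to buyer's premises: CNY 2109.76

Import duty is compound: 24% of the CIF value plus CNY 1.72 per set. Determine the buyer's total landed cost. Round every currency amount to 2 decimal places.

Total landed cost: CNY 161869.86

FOB: the seller bears costs until goods are on board at the origin port; the buyer bears freight, insurance and all costs thereafter.
CIF value = FOB price + freight + insurance = 101649.58 + 628.17 + 648.08 = 102925.83
Ad valorem component: 102925.83 × 24% = 24702.20
Specific component: 17867 × 1.72 = 30731.24
Import duty = 24702.20 + 30731.24 = 55433.44
Buyer bears: freight 628.17 + insurance 648.08 + destination terminal 971.01 + brokerage 429.82 + delivery 2109.76 + duty 55433.44 = 60220.28
Landed cost = invoice 101649.58 + 60220.28 = 161869.86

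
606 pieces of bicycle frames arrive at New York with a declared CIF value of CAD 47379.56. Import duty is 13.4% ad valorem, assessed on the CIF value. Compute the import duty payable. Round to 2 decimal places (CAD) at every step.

Import duty = 47379.56 × 13.4% = 6348.86

Import duty: CAD 6348.86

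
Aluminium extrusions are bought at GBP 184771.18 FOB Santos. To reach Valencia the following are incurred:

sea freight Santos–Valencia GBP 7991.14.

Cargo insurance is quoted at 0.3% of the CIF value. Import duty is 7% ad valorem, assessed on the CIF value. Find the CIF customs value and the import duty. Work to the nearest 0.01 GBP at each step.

CIF value: GBP 193342.35; import duty: GBP 13533.96

Let C be the CIF value. C = FOB price + freight + 0.3% × C
C − 0.3% × C = 184771.18 + 7991.14
0.997 × C = 192762.32
C = 192762.32 / 0.997 = 193342.35
Insurance premium = 0.3% × 193342.35 = 580.03
Import duty = 193342.35 × 7% = 13533.96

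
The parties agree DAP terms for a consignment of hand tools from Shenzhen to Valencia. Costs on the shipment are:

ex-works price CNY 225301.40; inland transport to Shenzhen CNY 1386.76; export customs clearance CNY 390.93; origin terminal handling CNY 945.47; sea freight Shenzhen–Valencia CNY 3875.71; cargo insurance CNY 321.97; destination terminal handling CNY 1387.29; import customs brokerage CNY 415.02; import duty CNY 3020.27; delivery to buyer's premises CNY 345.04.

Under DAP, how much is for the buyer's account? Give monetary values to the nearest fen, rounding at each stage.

DAP: the seller bears all costs to the named destination except import duty and clearance.
Seller's account: goods 225301.40 + inland to port 1386.76 + export clearance 390.93 + origin terminal 945.47 + freight 3875.71 + insurance 321.97 + destination terminal 1387.29 + delivery 345.04 = 233954.57
Buyer's account: brokerage 415.02 + duty 3020.27 = 3435.29

Buyer's account: CNY 3435.29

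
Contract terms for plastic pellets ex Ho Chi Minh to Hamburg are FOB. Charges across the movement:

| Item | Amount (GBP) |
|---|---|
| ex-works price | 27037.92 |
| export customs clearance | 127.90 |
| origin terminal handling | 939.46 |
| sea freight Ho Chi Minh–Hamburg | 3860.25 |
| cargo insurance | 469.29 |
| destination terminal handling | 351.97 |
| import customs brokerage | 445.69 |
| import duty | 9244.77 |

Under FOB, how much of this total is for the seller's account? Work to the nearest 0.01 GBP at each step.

Seller's account: GBP 28105.28

FOB: the seller bears costs until goods are on board at the origin port; the buyer bears freight, insurance and all costs thereafter.
Seller's account: goods 27037.92 + export clearance 127.90 + origin terminal 939.46 = 28105.28
Buyer's account: freight 3860.25 + insurance 469.29 + destination terminal 351.97 + brokerage 445.69 + duty 9244.77 = 14371.97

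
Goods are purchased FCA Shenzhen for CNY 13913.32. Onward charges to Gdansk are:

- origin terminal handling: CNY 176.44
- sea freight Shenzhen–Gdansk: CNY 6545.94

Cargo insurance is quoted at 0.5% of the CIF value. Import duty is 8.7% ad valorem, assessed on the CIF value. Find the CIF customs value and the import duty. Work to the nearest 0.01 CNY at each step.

Let C be the CIF value. C = FCA price + pre-shipment costs + freight + 0.5% × C
C − 0.5% × C = 13913.32 + 176.44 + 6545.94
0.995 × C = 20635.70
C = 20635.70 / 0.995 = 20739.40
Insurance premium = 0.5% × 20739.40 = 103.70
Import duty = 20739.40 × 8.7% = 1804.33

CIF value: CNY 20739.40; import duty: CNY 1804.33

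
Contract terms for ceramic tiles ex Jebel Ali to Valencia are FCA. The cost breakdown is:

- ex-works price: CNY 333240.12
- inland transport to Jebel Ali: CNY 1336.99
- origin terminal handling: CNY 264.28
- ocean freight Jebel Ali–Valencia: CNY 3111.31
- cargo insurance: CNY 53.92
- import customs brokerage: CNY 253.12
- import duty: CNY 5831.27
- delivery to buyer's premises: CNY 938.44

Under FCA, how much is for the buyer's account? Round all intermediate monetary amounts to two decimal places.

FCA: the seller delivers export-cleared goods to the carrier; the buyer bears costs from that point.
Seller's account: goods 333240.12 + inland to port 1336.99 = 334577.11
Buyer's account: origin terminal 264.28 + freight 3111.31 + insurance 53.92 + brokerage 253.12 + duty 5831.27 + delivery 938.44 = 10452.34

Buyer's account: CNY 10452.34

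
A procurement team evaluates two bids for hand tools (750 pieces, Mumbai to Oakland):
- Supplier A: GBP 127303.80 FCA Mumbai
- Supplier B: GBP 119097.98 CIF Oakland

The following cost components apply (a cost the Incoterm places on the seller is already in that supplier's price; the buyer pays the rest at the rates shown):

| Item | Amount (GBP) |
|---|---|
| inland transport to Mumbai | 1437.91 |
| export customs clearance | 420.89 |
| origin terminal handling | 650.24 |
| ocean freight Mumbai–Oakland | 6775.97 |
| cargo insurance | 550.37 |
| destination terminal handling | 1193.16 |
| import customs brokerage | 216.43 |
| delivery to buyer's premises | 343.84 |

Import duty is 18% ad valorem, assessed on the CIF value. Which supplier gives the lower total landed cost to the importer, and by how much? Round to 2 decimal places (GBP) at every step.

Supplier B is cheaper by GBP 19095.23

Supplier A (FCA):
CIF value = FCA price + origin terminal + freight + insurance = 127303.80 + 650.24 + 6775.97 + 550.37 = 135280.38
Import duty = 135280.38 × 18% = 24350.47
Buyer bears (A): 650.24 + 6775.97 + 550.37 + 1193.16 + 216.43 + 343.84 = 9730.01
Landed cost (A) = invoice 127303.80 + 9730.01 + duty 24350.47 = 161384.28
Supplier B (CIF):
The CIF price already equals the CIF value: 119097.98
Import duty = 119097.98 × 18% = 21437.64
Buyer bears (B): 1193.16 + 216.43 + 343.84 = 1753.43
Landed cost (B) = invoice 119097.98 + 1753.43 + duty 21437.64 = 142289.05
Difference = |161384.28 − 142289.05| = 19095.23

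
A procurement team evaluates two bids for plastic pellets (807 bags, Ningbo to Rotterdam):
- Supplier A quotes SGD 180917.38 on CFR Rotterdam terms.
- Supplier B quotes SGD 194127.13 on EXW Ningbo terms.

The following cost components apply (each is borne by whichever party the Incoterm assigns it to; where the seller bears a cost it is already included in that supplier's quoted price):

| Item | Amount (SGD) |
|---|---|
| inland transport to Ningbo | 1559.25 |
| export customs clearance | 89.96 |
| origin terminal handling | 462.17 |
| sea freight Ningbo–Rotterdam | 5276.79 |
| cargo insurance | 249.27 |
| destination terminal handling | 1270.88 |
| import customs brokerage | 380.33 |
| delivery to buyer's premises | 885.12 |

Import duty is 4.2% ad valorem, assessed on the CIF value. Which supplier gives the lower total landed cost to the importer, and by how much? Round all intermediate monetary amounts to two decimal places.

Supplier A (CFR):
CIF value = CFR price + insurance = 180917.38 + 249.27 = 181166.65
Import duty = 181166.65 × 4.2% = 7609.00
Buyer bears (A): 249.27 + 1270.88 + 380.33 + 885.12 = 2785.60
Landed cost (A) = invoice 180917.38 + 2785.60 + duty 7609.00 = 191311.98
Supplier B (EXW):
CIF value = EXW price + inland to port + export clearance + origin terminal + freight + insurance = 194127.13 + 1559.25 + 89.96 + 462.17 + 5276.79 + 249.27 = 201764.57
Import duty = 201764.57 × 4.2% = 8474.11
Buyer bears (B): 1559.25 + 89.96 + 462.17 + 5276.79 + 249.27 + 1270.88 + 380.33 + 885.12 = 10173.77
Landed cost (B) = invoice 194127.13 + 10173.77 + duty 8474.11 = 212775.01
Difference = |191311.98 − 212775.01| = 21463.03

Supplier A is cheaper by SGD 21463.03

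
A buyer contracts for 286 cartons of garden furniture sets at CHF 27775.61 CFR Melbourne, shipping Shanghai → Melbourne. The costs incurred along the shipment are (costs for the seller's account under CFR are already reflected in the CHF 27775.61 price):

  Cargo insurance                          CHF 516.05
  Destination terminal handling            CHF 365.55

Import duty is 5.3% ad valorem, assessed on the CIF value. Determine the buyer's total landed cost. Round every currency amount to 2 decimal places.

Total landed cost: CHF 30156.67

CFR: the seller pays costs through ocean freight to the destination port, but not insurance.
CIF value = CFR price + insurance = 27775.61 + 516.05 = 28291.66
Import duty = 28291.66 × 5.3% = 1499.46
Buyer bears: insurance 516.05 + destination terminal 365.55 + duty 1499.46 = 2381.06
Landed cost = invoice 27775.61 + 2381.06 = 30156.67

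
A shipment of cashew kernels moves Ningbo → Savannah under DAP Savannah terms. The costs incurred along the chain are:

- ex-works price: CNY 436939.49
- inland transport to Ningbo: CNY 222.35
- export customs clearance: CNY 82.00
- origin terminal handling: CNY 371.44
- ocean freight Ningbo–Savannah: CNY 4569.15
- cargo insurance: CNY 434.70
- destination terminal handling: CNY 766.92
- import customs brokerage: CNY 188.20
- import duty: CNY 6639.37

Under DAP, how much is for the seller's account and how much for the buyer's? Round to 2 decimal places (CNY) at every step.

Seller: CNY 443386.05; buyer: CNY 6827.57

DAP: the seller bears all costs to the named destination except import duty and clearance.
Seller's account: goods 436939.49 + inland to port 222.35 + export clearance 82.00 + origin terminal 371.44 + freight 4569.15 + insurance 434.70 + destination terminal 766.92 = 443386.05
Buyer's account: brokerage 188.20 + duty 6639.37 = 6827.57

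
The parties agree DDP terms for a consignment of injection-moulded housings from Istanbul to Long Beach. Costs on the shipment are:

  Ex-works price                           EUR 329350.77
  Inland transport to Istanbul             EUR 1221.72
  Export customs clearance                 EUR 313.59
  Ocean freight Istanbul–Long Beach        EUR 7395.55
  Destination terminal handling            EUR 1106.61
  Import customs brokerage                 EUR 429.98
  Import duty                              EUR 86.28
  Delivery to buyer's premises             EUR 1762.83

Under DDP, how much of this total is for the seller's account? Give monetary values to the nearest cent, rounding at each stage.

DDP: the seller bears all costs including import duty.
Seller's account: goods 329350.77 + inland to port 1221.72 + export clearance 313.59 + freight 7395.55 + destination terminal 1106.61 + brokerage 429.98 + duty 86.28 + delivery 1762.83 = 341667.33
Buyer's account: 0.00

Seller's account: EUR 341667.33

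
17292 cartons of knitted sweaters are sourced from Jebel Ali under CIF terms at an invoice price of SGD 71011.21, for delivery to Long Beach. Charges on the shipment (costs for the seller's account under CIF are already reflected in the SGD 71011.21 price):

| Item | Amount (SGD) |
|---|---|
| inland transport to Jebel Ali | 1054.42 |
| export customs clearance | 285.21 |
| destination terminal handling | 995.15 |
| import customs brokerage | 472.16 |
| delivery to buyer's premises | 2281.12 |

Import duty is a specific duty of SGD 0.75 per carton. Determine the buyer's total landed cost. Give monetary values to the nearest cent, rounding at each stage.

CIF: the seller pays costs through ocean freight and marine insurance to the destination port.
Already in the invoice (seller's account under CIF): inland to port, export clearance — exclude.
The CIF price already equals the CIF value: 71011.21
Import duty = 17292 × 0.75 = 12969.00
Buyer bears: destination terminal 995.15 + brokerage 472.16 + delivery 2281.12 + duty 12969.00 = 16717.43
Landed cost = invoice 71011.21 + 16717.43 = 87728.64

Total landed cost: SGD 87728.64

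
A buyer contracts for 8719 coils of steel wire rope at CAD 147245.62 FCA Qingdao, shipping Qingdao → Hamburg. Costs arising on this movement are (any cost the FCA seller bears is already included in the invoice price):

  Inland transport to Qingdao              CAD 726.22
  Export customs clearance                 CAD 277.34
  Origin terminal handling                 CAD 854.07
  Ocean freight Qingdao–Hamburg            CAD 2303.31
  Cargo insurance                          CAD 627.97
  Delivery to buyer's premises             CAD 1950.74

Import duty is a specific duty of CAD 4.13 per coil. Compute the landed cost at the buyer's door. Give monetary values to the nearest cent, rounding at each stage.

FCA: the seller delivers export-cleared goods to the carrier; the buyer bears costs from that point.
Already in the invoice (seller's account under FCA): inland to port, export clearance — exclude.
CIF value = FCA price + origin terminal + freight + insurance = 147245.62 + 854.07 + 2303.31 + 627.97 = 151030.97
Import duty = 8719 × 4.13 = 36009.47
Buyer bears: origin terminal 854.07 + freight 2303.31 + insurance 627.97 + delivery 1950.74 + duty 36009.47 = 41745.56
Landed cost = invoice 147245.62 + 41745.56 = 188991.18

Total landed cost: CAD 188991.18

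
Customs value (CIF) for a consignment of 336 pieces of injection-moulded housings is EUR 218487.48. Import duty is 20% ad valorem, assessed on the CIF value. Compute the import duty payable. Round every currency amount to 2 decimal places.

Import duty: EUR 43697.50

Import duty = 218487.48 × 20% = 43697.50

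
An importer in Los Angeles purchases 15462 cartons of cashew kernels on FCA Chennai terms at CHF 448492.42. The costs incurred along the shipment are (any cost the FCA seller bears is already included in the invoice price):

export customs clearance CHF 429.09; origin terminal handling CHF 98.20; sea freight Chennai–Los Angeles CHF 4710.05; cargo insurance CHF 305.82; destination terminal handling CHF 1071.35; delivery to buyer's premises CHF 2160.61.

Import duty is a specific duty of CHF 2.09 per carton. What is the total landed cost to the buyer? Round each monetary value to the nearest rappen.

Total landed cost: CHF 489154.03

FCA: the seller delivers export-cleared goods to the carrier; the buyer bears costs from that point.
Already in the invoice (seller's account under FCA): export clearance — exclude.
CIF value = FCA price + origin terminal + freight + insurance = 448492.42 + 98.20 + 4710.05 + 305.82 = 453606.49
Import duty = 15462 × 2.09 = 32315.58
Buyer bears: origin terminal 98.20 + freight 4710.05 + insurance 305.82 + destination terminal 1071.35 + delivery 2160.61 + duty 32315.58 = 40661.61
Landed cost = invoice 448492.42 + 40661.61 = 489154.03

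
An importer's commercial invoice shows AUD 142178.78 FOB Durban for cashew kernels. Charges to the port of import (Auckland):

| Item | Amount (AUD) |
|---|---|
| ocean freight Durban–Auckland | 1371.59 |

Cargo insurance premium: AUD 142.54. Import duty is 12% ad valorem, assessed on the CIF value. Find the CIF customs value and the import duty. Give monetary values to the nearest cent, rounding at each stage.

CIF = FOB price + freight + insurance
CIF = 142178.78 + 1371.59 + 142.54 = 143692.91
Import duty = 143692.91 × 12% = 17243.15

CIF value: AUD 143692.91; import duty: AUD 17243.15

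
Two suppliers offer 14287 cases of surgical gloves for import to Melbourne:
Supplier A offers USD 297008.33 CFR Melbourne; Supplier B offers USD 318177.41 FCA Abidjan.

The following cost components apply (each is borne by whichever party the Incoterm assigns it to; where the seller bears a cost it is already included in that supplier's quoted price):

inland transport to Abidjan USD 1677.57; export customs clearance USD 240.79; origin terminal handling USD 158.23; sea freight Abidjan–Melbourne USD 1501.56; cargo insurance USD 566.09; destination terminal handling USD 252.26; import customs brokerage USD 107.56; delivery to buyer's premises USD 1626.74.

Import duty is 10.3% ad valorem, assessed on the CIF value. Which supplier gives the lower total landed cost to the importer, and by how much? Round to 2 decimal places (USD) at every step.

Supplier A (CFR):
CIF value = CFR price + insurance = 297008.33 + 566.09 = 297574.42
Import duty = 297574.42 × 10.3% = 30650.17
Buyer bears (A): 566.09 + 252.26 + 107.56 + 1626.74 = 2552.65
Landed cost (A) = invoice 297008.33 + 2552.65 + duty 30650.17 = 330211.15
Supplier B (FCA):
CIF value = FCA price + origin terminal + freight + insurance = 318177.41 + 158.23 + 1501.56 + 566.09 = 320403.29
Import duty = 320403.29 × 10.3% = 33001.54
Buyer bears (B): 158.23 + 1501.56 + 566.09 + 252.26 + 107.56 + 1626.74 = 4212.44
Landed cost (B) = invoice 318177.41 + 4212.44 + duty 33001.54 = 355391.39
Difference = |330211.15 − 355391.39| = 25180.24

Supplier A is cheaper by USD 25180.24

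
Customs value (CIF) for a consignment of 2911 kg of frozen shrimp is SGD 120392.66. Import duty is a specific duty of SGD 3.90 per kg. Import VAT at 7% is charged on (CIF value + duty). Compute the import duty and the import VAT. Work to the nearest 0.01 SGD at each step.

Import duty = 2911 × 3.90 = 11352.90
VAT base = CIF + duty = 120392.66 + 11352.90 = 131745.56
Import VAT = 131745.56 × 7% = 9222.19

Import duty: SGD 11352.90; import VAT: SGD 9222.19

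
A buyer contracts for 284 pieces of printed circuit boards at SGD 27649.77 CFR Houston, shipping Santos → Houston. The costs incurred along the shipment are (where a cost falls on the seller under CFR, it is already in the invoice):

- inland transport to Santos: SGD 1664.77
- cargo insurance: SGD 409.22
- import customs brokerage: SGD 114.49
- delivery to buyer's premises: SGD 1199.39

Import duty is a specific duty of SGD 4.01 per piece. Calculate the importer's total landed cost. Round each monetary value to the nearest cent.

CFR: the seller pays costs through ocean freight to the destination port, but not insurance.
Already in the invoice (seller's account under CFR): inland to port — exclude.
CIF value = CFR price + insurance = 27649.77 + 409.22 = 28058.99
Import duty = 284 × 4.01 = 1138.84
Buyer bears: insurance 409.22 + brokerage 114.49 + delivery 1199.39 + duty 1138.84 = 2861.94
Landed cost = invoice 27649.77 + 2861.94 = 30511.71

Total landed cost: SGD 30511.71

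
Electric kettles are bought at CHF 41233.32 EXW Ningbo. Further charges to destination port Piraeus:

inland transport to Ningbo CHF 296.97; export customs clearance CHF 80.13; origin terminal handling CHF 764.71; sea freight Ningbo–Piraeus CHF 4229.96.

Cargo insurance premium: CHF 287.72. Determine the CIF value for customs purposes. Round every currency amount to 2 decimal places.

CIF value: CHF 46892.81

CIF = EXW price + pre-shipment costs + freight + insurance
CIF = 41233.32 + 296.97 + 80.13 + 764.71 + 4229.96 + 287.72 = 46892.81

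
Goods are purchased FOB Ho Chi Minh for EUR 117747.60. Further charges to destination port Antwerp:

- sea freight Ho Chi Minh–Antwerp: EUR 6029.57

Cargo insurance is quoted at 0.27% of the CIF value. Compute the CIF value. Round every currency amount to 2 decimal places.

CIF value: EUR 124112.27

Let C be the CIF value. C = FOB price + freight + 0.27% × C
C − 0.27% × C = 117747.60 + 6029.57
0.9973 × C = 123777.17
C = 123777.17 / 0.9973 = 124112.27
Insurance premium = 0.27% × 124112.27 = 335.10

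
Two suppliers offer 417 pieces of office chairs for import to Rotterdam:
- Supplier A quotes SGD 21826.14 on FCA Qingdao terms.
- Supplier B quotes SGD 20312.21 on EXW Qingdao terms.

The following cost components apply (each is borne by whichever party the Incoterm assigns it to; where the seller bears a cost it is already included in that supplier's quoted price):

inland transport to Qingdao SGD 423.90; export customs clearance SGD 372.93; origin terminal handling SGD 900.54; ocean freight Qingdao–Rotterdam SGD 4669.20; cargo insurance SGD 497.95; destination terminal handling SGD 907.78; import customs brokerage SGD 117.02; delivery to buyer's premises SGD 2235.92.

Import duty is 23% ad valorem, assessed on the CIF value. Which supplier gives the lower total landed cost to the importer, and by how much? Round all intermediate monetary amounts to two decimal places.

Supplier B is cheaper by SGD 882.03

Supplier A (FCA):
CIF value = FCA price + origin terminal + freight + insurance = 21826.14 + 900.54 + 4669.20 + 497.95 = 27893.83
Import duty = 27893.83 × 23% = 6415.58
Buyer bears (A): 900.54 + 4669.20 + 497.95 + 907.78 + 117.02 + 2235.92 = 9328.41
Landed cost (A) = invoice 21826.14 + 9328.41 + duty 6415.58 = 37570.13
Supplier B (EXW):
CIF value = EXW price + inland to port + export clearance + origin terminal + freight + insurance = 20312.21 + 423.90 + 372.93 + 900.54 + 4669.20 + 497.95 = 27176.73
Import duty = 27176.73 × 23% = 6250.65
Buyer bears (B): 423.90 + 372.93 + 900.54 + 4669.20 + 497.95 + 907.78 + 117.02 + 2235.92 = 10125.24
Landed cost (B) = invoice 20312.21 + 10125.24 + duty 6250.65 = 36688.10
Difference = |37570.13 − 36688.10| = 882.03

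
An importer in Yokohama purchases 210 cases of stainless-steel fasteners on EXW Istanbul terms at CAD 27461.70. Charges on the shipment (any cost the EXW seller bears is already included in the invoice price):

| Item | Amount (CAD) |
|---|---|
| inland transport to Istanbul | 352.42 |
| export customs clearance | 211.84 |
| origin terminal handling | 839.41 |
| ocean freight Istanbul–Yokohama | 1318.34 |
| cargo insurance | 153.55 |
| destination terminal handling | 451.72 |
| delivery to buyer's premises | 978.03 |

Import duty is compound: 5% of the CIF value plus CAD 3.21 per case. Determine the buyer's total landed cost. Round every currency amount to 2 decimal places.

EXW: the seller makes goods available at their premises; the buyer bears all onward costs.
CIF value = EXW price + inland to port + export clearance + origin terminal + freight + insurance = 27461.70 + 352.42 + 211.84 + 839.41 + 1318.34 + 153.55 = 30337.26
Ad valorem component: 30337.26 × 5% = 1516.86
Specific component: 210 × 3.21 = 674.10
Import duty = 1516.86 + 674.10 = 2190.96
Buyer bears: inland to port 352.42 + export clearance 211.84 + origin terminal 839.41 + freight 1318.34 + insurance 153.55 + destination terminal 451.72 + delivery 978.03 + duty 2190.96 = 6496.27
Landed cost = invoice 27461.70 + 6496.27 = 33957.97

Total landed cost: CAD 33957.97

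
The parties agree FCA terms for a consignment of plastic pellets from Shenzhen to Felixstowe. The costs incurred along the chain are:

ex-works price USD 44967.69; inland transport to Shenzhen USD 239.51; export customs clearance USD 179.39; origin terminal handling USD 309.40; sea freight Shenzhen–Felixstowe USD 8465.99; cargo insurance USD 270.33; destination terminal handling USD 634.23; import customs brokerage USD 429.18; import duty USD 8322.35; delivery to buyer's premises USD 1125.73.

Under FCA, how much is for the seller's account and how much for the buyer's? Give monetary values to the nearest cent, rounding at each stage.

FCA: the seller delivers export-cleared goods to the carrier; the buyer bears costs from that point.
Seller's account: goods 44967.69 + inland to port 239.51 + export clearance 179.39 = 45386.59
Buyer's account: origin terminal 309.40 + freight 8465.99 + insurance 270.33 + destination terminal 634.23 + brokerage 429.18 + duty 8322.35 + delivery 1125.73 = 19557.21

Seller: USD 45386.59; buyer: USD 19557.21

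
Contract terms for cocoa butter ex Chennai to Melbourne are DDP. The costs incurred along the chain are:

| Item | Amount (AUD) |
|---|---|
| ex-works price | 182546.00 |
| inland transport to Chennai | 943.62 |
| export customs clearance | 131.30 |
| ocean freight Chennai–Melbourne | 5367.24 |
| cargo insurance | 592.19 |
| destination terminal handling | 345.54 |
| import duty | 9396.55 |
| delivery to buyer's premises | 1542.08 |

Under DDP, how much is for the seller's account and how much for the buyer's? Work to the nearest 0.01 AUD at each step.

Seller: AUD 200864.52; buyer: AUD 0.00

DDP: the seller bears all costs including import duty.
Seller's account: goods 182546.00 + inland to port 943.62 + export clearance 131.30 + freight 5367.24 + insurance 592.19 + destination terminal 345.54 + duty 9396.55 + delivery 1542.08 = 200864.52
Buyer's account: 0.00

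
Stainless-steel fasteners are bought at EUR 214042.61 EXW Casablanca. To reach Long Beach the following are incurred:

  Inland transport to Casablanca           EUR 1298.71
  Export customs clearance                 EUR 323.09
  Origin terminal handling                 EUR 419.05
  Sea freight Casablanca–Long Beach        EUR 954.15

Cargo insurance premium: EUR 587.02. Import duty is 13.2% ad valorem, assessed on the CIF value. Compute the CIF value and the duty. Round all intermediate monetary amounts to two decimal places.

CIF = EXW price + pre-shipment costs + freight + insurance
CIF = 214042.61 + 1298.71 + 323.09 + 419.05 + 954.15 + 587.02 = 217624.63
Import duty = 217624.63 × 13.2% = 28726.45

CIF value: EUR 217624.63; import duty: EUR 28726.45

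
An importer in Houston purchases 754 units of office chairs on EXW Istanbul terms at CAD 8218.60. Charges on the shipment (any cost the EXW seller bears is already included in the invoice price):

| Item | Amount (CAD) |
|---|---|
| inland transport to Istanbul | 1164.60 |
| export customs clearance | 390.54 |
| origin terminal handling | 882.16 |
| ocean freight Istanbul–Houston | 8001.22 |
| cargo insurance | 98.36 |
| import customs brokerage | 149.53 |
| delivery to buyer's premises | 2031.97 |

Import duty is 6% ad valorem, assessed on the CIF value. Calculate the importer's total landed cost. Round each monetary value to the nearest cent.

Total landed cost: CAD 22062.31

EXW: the seller makes goods available at their premises; the buyer bears all onward costs.
CIF value = EXW price + inland to port + export clearance + origin terminal + freight + insurance = 8218.60 + 1164.60 + 390.54 + 882.16 + 8001.22 + 98.36 = 18755.48
Import duty = 18755.48 × 6% = 1125.33
Buyer bears: inland to port 1164.60 + export clearance 390.54 + origin terminal 882.16 + freight 8001.22 + insurance 98.36 + brokerage 149.53 + delivery 2031.97 + duty 1125.33 = 13843.71
Landed cost = invoice 8218.60 + 13843.71 = 22062.31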